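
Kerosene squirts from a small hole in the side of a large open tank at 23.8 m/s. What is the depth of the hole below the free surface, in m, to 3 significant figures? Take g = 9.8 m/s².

h ≈ 28.9 m

For a small hole in a large open tank, ½v² = gh, giving h = v²/(2g).
h = 23.8²/(2·9.8) = 566/19.60 = 28.9 m.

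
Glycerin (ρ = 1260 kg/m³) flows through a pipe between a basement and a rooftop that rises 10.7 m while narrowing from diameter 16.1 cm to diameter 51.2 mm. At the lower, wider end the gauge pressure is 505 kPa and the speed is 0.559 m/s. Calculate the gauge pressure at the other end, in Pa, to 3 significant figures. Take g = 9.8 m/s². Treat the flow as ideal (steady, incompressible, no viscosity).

The volume flow rate is constant, so v₂ = (A₁/A₂)v₁ = (204/20.6)·0.559 = 5.53 m/s.
Energy conservation along the streamline gives P₂ = P₁ − ½ρ(v₂² − v₁²) − ρg(h₂ − h₁).
P₂ = 505000 + ½·1260·(0.559² − 5.53²) − 1260·9.8·(+10.7) = 505000 + (-19100) − (132000) = 354000 Pa.

P₂ ≈ 354000 Pa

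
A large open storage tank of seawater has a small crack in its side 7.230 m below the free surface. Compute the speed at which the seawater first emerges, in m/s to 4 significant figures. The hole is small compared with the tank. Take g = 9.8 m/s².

v ≈ 11.90 m/s

The surface is effectively still and both ends are open, so ½v² = gh and v = √(2·9.8·7.230) = 11.90 m/s.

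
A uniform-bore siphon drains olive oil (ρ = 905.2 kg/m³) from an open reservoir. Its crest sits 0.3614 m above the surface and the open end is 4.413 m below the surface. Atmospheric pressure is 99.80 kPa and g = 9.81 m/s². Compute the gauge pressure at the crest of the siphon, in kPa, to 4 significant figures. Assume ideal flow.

Bernoulli surface→outlet gives ½v² = g·h_out, so v = √(2·9.81·4.413) = 9.305 m/s.
Continuity keeps v the same throughout the tube; from surface to crest, P_atm + 0 = P_top + ½ρv² + ρg·h_top.
P_top = 99800 − ½·905.2·9.305² − 905.2·9.81·0.3614 = 57400 Pa. So P_gauge = P_top − P_atm = -42400 Pa.

P_gauge ≈ -42.40 kPa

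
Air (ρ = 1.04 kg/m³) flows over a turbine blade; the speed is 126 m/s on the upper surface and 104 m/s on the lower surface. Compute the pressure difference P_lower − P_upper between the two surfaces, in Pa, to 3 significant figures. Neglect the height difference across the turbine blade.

With negligible Δh, P + ½ρv² is constant, so P_low − P_up = ½ρ(v_up² − v_low²).
ΔP = ½·1.04·(126² − 104²) = 2630 Pa.

ΔP ≈ 2630 Pa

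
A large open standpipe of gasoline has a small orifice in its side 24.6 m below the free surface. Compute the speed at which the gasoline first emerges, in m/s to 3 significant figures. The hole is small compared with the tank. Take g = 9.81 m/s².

Torricelli's result v = √(2gh) gives v = √(2·9.81·24.6) = 22.0 m/s.

v = 22.0 m/s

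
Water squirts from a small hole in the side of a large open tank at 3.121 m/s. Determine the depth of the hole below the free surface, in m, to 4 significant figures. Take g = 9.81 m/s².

For a small hole in a large open tank, ½v² = gh, giving h = v²/(2g).
h = 3.121²/(2·9.81) = 9.741/19.62 = 0.4965 m.

h ≈ 0.4965 m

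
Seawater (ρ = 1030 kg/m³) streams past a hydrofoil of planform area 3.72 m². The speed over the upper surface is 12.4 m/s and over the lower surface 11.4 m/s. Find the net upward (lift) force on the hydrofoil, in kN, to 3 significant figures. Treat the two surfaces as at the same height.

With equal heights on the two surfaces, Bernoulli gives P_lower − P_upper = ½ρ(v_upper² − v_lower²).
ΔP = ½·1030·(12.4² − 11.4²) = 12300 Pa.
Lift = ΔP · A = 12300 × 3.72 = 45600 N.

45.6 kN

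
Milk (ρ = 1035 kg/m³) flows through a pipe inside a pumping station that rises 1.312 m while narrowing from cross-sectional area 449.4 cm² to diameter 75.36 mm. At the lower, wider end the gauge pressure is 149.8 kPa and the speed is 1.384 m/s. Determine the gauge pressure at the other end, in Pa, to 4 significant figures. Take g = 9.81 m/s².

P₂ ≈ 36850 Pa

Mass conservation (A₁v₁ = A₂v₂) gives v₂ = 1.384 × 449.4/44.60 = 13.94 m/s.
Applying Bernoulli between the two ends and solving for P₂: P₂ = P₁ + ½ρ(v₁² − v₂²) − ρgΔh.
P₂ = 149800 + ½·1035·(1.384² − 13.94²) − 1035·9.81·(+1.312) = 149800 + (-99630) − (13320) = 36850 Pa.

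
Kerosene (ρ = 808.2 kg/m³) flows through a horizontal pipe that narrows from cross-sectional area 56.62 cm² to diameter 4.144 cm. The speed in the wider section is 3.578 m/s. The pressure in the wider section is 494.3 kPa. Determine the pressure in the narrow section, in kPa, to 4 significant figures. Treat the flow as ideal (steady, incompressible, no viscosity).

Continuity gives A₁v₁ = A₂v₂, so v₂ = (56.62 cm²)/(13.49 cm²) × 3.578 m/s = 15.02 m/s.
With no height change, Bernoulli's equation is P₁ + ½ρv₁² = P₂ + ½ρv₂².
P₂ = P₁ − ½ρ(v₂² − v₁²) = 494300 − ½·808.2·(15.02² − 3.578²) = 494300 − 86000 = 408300 Pa.

408.3 kPa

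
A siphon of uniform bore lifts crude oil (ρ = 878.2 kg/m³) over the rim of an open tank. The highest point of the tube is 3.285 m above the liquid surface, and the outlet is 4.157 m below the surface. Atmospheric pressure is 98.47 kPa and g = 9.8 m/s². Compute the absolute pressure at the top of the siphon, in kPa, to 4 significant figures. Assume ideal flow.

The outlet speed comes from Torricelli: v = √(2g·4.157) = 9.026 m/s.
The bore is uniform, so the speed at the crest is the same v. Bernoulli surface→crest: P_atm = P_top + ½ρv² + ρg·h_top.
P_top = 98470 − ½·878.2·9.026² − 878.2·9.8·3.285 = 34420 Pa.

P_top = 34.42 kPa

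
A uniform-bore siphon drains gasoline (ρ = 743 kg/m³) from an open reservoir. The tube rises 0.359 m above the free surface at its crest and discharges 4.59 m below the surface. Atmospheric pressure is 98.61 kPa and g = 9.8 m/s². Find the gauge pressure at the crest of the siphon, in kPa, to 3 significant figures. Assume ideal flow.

Bernoulli surface→outlet gives ½v² = g·h_out, so v = √(2·9.8·4.59) = 9.48 m/s.
Continuity keeps v the same throughout the tube; from surface to crest, P_atm + 0 = P_top + ½ρv² + ρg·h_top.
P_top = 98610 − ½·743·9.48² − 743·9.8·0.359 = 62600 Pa. So P_gauge = P_top − P_atm = -36000 Pa.

P_gauge ≈ -36.0 kPa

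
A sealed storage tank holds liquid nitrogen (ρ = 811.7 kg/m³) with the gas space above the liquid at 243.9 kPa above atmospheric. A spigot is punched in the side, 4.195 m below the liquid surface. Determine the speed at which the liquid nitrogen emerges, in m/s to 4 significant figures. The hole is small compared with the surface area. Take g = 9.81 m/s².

Take point 1 at the surface (v₁ ≈ 0) and point 2 at the hole (at atmospheric pressure). Bernoulli: P₁ + ρg h = P_atm + ½ρv₂².
With P₁ − P_atm = 243900 Pa, v₂ = √(2gh + 2ΔP/ρ) = √(2·9.81·4.195 + 2·243900/811.7) = 26.14 m/s.

v = 26.14 m/s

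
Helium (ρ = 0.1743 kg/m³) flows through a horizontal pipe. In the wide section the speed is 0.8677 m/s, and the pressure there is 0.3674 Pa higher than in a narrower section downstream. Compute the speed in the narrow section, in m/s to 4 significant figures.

v₂ = 2.229 m/s

Along the level pipe P + ½ρv² is conserved, hence v₂² = v₁² + 2(P₁ − P₂)/ρ.
v₂ = √(0.8677² + 2·0.3674/0.1743) = √(0.7529 + 4.216) = 2.229 m/s.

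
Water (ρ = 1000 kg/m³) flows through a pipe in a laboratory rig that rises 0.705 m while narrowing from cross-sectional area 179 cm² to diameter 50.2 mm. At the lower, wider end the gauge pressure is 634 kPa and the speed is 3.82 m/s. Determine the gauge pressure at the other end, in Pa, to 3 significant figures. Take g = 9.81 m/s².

P₂ = 37600 Pa

Continuity gives A₁v₁ = A₂v₂, so v₂ = (179 cm²)/(19.8 cm²) × 3.82 m/s = 34.5 m/s.
Energy conservation along the streamline gives P₂ = P₁ − ½ρ(v₂² − v₁²) − ρg(h₂ − h₁).
P₂ = 634000 + ½·1000·(3.82² − 34.5²) − 1000·9.81·(+0.705) = 634000 + (-589000) − (6920) = 37600 Pa.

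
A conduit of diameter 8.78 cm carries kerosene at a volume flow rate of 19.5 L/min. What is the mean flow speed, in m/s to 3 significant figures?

Q = 19.5 L/min = 0.000325 m³/s.
v = Q/A = 0.000325 / 0.00605 = 0.0537 m/s.

v ≈ 0.0537 m/s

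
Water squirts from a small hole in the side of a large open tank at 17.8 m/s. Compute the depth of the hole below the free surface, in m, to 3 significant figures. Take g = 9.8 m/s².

Torricelli: v = √(2gh), so h = v²/(2g).
h = 17.8²/(2·9.8) = 317/19.60 = 16.2 m.

16.2 m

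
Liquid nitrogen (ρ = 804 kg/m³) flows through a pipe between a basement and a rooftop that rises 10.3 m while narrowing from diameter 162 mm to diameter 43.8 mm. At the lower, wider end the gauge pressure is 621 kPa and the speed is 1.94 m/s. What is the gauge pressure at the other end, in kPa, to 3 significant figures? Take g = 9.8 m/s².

258 kPa

Continuity gives A₁v₁ = A₂v₂, so v₂ = (206 cm²)/(15.1 cm²) × 1.94 m/s = 26.5 m/s.
Bernoulli: P₁ + ½ρv₁² + ρg h₁ = P₂ + ½ρv₂² + ρg h₂, so P₂ = P₁ + ½ρ(v₁² − v₂²) − ρg(h₂ − h₁).
P₂ = 621000 + ½·804·(1.94² − 26.5²) − 804·9.8·(+10.3) = 621000 + (-282000) − (81200) = 258000 Pa.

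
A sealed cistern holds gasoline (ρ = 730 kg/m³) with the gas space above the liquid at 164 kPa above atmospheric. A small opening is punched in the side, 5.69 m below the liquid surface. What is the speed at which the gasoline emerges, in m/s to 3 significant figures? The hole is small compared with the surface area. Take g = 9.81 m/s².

Take point 1 at the surface (v₁ ≈ 0) and point 2 at the hole (at atmospheric pressure). Bernoulli: P₁ + ρg h = P_atm + ½ρv₂².
With P₁ − P_atm = 164000 Pa, v₂ = √(2gh + 2ΔP/ρ) = √(2·9.81·5.69 + 2·164000/730) = 23.7 m/s.

v ≈ 23.7 m/s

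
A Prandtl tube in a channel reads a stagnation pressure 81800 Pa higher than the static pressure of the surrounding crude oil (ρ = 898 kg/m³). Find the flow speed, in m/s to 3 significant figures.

v ≈ 13.5 m/s

The dynamic pressure equals the rise in static pressure at the stagnation point: ΔP = ½ρv².
v = √(2ΔP/ρ) = √(2·81800/898) = 13.5 m/s.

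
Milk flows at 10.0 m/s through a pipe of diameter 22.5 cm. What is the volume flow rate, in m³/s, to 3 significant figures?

Q = A·v = 0.0398 m² × 10.0 m/s = 0.398 m³/s.

Q = 0.398 m³/s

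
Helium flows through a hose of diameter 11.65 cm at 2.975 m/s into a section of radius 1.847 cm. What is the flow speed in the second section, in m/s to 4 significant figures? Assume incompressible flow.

v₂ = 29.59 m/s

By continuity, v₂ = v₁·A₁/A₂ = 2.975·(106.6/10.72) = 29.59 m/s.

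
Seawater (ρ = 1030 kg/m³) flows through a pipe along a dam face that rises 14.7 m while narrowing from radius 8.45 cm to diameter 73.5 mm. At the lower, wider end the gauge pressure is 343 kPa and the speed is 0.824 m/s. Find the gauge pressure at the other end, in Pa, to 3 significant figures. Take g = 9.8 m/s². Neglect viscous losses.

The volume flow rate is constant, so v₂ = (A₁/A₂)v₁ = (224/42.4)·0.824 = 4.36 m/s.
Energy conservation along the streamline gives P₂ = P₁ − ½ρ(v₂² − v₁²) − ρg(h₂ − h₁).
P₂ = 343000 + ½·1030·(0.824² − 4.36²) − 1030·9.8·(+14.7) = 343000 + (-9420) − (148000) = 185000 Pa.

P₂ ≈ 185000 Pa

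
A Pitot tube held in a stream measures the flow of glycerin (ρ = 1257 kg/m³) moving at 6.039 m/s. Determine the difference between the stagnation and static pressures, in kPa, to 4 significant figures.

Bernoulli between the free stream and the stagnation point: ½ρv² = P_stag − P_static.
ΔP = ½·1257·6.039² = 22920 Pa.

ΔP ≈ 22.92 kPa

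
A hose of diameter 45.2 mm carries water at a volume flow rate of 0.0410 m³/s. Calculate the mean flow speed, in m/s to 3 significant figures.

Q = 0.0410 m³/s = 0.0410 m³/s.
v = Q/A = 0.0410 / 0.00160 = 25.6 m/s.

v = 25.6 m/s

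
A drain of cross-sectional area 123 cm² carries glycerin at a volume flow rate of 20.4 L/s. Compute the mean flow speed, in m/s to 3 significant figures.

v ≈ 1.66 m/s

Q = 20.4 L/s = 0.0204 m³/s.
v = Q/A = 0.0204 / 0.0123 = 1.66 m/s.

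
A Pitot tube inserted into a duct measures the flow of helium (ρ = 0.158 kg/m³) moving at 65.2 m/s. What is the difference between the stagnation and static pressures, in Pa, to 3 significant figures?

336 Pa

The dynamic pressure equals the rise in static pressure at the stagnation point: ΔP = ½ρv².
ΔP = ½·0.158·65.2² = 336 Pa.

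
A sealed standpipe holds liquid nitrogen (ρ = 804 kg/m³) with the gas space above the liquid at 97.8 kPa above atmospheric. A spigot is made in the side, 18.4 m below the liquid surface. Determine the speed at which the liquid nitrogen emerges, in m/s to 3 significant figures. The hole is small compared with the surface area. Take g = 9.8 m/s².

Take point 1 at the surface (v₁ ≈ 0) and point 2 at the hole (at atmospheric pressure). Bernoulli: P₁ + ρg h = P_atm + ½ρv₂².
With P₁ − P_atm = 97800 Pa, v₂ = √(2gh + 2ΔP/ρ) = √(2·9.8·18.4 + 2·97800/804) = 24.6 m/s.

v ≈ 24.6 m/s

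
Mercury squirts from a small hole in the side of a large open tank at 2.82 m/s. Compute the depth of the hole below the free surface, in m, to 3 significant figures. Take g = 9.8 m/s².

0.406 m

Inverting v = √(2gh) gives h = v² / 2g.
h = 2.82²/(2·9.8) = 7.95/19.60 = 0.406 m.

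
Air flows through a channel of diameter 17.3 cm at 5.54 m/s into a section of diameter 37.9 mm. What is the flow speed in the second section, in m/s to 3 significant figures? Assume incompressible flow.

v₂ ≈ 115 m/s

Mass conservation (A₁v₁ = A₂v₂) gives v₂ = 5.54 × 235/11.3 = 115 m/s.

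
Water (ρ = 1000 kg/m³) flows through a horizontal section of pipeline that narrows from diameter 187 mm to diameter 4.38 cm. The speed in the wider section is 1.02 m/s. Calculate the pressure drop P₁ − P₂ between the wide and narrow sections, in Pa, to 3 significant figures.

ΔP ≈ 172000 Pa

The volume flow rate is constant, so v₂ = (A₁/A₂)v₁ = (275/15.1)·1.02 = 18.6 m/s.
Bernoulli (h₁ = h₂): P₁ − P₂ = ½ρ(v₂² − v₁²).
P₁ − P₂ = ½·1000·(18.6² − 1.02²) = ½·1000·345 = 172000 Pa.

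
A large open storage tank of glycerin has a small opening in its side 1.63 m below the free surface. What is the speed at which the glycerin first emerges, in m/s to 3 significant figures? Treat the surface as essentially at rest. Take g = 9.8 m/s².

v = 5.65 m/s

Bernoulli from surface to hole (P equal, v_surface ≈ 0): v = √(2gh) = √(2×9.8×1.63) = 5.65 m/s.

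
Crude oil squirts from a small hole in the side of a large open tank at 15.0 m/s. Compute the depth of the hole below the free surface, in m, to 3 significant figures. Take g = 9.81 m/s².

Inverting v = √(2gh) gives h = v² / 2g.
h = 15.0²/(2·9.81) = 225/19.62 = 11.5 m.

h ≈ 11.5 m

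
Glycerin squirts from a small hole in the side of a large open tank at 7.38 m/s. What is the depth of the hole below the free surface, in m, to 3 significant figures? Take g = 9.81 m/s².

h ≈ 2.78 m

For a small hole in a large open tank, ½v² = gh, giving h = v²/(2g).
h = 7.38²/(2·9.81) = 54.5/19.62 = 2.78 m.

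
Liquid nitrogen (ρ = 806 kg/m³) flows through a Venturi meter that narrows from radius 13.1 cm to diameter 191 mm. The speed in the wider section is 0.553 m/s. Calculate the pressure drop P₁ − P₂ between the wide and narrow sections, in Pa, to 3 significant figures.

313 Pa

Continuity gives A₁v₁ = A₂v₂, so v₂ = (539 cm²)/(287 cm²) × 0.553 m/s = 1.04 m/s.
Bernoulli (h₁ = h₂): P₁ − P₂ = ½ρ(v₂² − v₁²).
P₁ − P₂ = ½·806·(1.04² − 0.553²) = ½·806·0.777 = 313 Pa.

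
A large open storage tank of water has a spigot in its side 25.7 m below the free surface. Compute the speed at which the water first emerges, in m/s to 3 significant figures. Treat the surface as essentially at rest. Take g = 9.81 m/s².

The surface is effectively still and both ends are open, so ½v² = gh and v = √(2·9.81·25.7) = 22.5 m/s.

v ≈ 22.5 m/s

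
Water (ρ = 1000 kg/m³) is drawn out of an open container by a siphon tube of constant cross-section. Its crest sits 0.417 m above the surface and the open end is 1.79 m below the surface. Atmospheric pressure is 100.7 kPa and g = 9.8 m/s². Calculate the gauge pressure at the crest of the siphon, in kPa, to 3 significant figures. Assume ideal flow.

Bernoulli surface→outlet gives ½v² = g·h_out, so v = √(2·9.8·1.79) = 5.92 m/s.
Continuity keeps v the same throughout the tube; from surface to crest, P_atm + 0 = P_top + ½ρv² + ρg·h_top.
P_top = 100700 − ½·1000·5.92² − 1000·9.8·0.417 = 79100 Pa. So P_gauge = P_top − P_atm = -21600 Pa.

P_gauge ≈ -21.6 kPa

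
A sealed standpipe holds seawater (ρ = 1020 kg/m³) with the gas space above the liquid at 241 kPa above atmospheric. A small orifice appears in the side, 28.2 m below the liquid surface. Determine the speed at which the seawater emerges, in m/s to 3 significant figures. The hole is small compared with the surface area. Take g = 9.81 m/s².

Take point 1 at the surface (v₁ ≈ 0) and point 2 at the hole (at atmospheric pressure). Bernoulli: P₁ + ρg h = P_atm + ½ρv₂².
With P₁ − P_atm = 241000 Pa, v₂ = √(2gh + 2ΔP/ρ) = √(2·9.81·28.2 + 2·241000/1020) = 32.0 m/s.

32.0 m/s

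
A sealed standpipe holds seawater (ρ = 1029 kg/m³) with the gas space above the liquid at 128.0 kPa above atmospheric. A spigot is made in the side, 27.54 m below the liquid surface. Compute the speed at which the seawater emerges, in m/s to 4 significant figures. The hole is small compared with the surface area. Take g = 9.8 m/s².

28.08 m/s

Take point 1 at the surface (v₁ ≈ 0) and point 2 at the hole (at atmospheric pressure). Bernoulli: P₁ + ρg h = P_atm + ½ρv₂².
With P₁ − P_atm = 128000 Pa, v₂ = √(2gh + 2ΔP/ρ) = √(2·9.8·27.54 + 2·128000/1029) = 28.08 m/s.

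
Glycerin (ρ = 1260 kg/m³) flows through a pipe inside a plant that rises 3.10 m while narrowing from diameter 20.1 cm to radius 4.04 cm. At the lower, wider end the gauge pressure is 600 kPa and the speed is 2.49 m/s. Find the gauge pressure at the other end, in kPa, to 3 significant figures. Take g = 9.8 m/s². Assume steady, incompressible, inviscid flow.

P₂ ≈ 416 kPa

Continuity gives A₁v₁ = A₂v₂, so v₂ = (317 cm²)/(51.3 cm²) × 2.49 m/s = 15.4 m/s.
Bernoulli: P₁ + ½ρv₁² + ρg h₁ = P₂ + ½ρv₂² + ρg h₂, so P₂ = P₁ + ½ρ(v₁² − v₂²) − ρg(h₂ − h₁).
P₂ = 600000 + ½·1260·(2.49² − 15.4²) − 1260·9.8·(+3.10) = 600000 + (-146000) − (38300) = 416000 Pa.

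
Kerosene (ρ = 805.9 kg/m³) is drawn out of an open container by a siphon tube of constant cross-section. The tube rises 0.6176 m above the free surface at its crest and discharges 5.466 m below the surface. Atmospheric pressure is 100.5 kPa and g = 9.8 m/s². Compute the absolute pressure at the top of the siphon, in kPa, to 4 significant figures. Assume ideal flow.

P_top ≈ 52.45 kPa

From the surface to the outlet (both open to atmosphere, surface at rest): v = √(2g·h_out) = √(2·9.8·5.466) = 10.35 m/s.
Continuity keeps v the same throughout the tube; from surface to crest, P_atm + 0 = P_top + ½ρv² + ρg·h_top.
P_top = 100500 − ½·805.9·10.35² − 805.9·9.8·0.6176 = 52450 Pa.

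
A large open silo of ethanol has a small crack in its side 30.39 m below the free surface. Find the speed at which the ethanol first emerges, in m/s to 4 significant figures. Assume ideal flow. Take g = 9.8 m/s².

Bernoulli from surface to hole (P equal, v_surface ≈ 0): v = √(2gh) = √(2×9.8×30.39) = 24.41 m/s.

24.41 m/s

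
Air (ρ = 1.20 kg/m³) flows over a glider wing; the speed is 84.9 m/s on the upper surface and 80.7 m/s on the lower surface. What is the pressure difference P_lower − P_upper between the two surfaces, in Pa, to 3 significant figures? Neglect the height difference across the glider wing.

ΔP = 417 Pa

Bernoulli (same height): P_lower − P_upper = ½ρ(v_upper² − v_lower²).
ΔP = ½·1.20·(84.9² − 80.7²) = 417 Pa.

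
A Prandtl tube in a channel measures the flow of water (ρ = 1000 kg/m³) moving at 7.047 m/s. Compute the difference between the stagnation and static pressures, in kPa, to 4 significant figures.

At the stagnation point the flow is brought to rest, so Bernoulli gives P_stag − P_static = ½ρv².
ΔP = ½·1000·7.047² = 24830 Pa.

24.83 kPa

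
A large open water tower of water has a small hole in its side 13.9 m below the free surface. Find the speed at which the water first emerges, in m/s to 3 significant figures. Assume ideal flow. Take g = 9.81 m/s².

The surface is effectively still and both ends are open, so ½v² = gh and v = √(2·9.81·13.9) = 16.5 m/s.

v ≈ 16.5 m/s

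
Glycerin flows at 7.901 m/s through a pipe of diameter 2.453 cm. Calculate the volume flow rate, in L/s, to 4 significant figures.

Q = A·v = 0.0004726 m² × 7.901 m/s = 0.003734 m³/s.
Converting: 0.003734 m³/s × 1000 = 3.734 L/s.

Q ≈ 3.734 L/s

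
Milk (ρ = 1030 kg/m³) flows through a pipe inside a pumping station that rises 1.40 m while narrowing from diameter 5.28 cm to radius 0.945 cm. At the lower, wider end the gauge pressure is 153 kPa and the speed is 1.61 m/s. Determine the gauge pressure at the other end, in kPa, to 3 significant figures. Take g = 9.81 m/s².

P₂ = 58.9 kPa

By continuity, v₂ = v₁·A₁/A₂ = 1.61·(21.9/2.81) = 12.6 m/s.
Applying Bernoulli between the two ends and solving for P₂: P₂ = P₁ + ½ρ(v₁² − v₂²) − ρgΔh.
P₂ = 153000 + ½·1030·(1.61² − 12.6²) − 1030·9.81·(+1.40) = 153000 + (-80000) − (14100) = 58900 Pa.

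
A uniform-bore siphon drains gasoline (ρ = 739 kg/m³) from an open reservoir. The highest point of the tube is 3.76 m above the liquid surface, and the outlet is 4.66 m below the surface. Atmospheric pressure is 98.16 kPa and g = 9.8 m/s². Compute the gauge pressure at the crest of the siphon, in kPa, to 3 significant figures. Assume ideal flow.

Bernoulli surface→outlet gives ½v² = g·h_out, so v = √(2·9.8·4.66) = 9.56 m/s.
Continuity keeps v the same throughout the tube; from surface to crest, P_atm + 0 = P_top + ½ρv² + ρg·h_top.
P_top = 98160 − ½·739·9.56² − 739·9.8·3.76 = 37200 Pa. So P_gauge = P_top − P_atm = -61000 Pa.

P_gauge ≈ -61.0 kPa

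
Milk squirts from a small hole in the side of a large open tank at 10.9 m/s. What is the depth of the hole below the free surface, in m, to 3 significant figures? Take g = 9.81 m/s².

h = 6.06 m

Torricelli: v = √(2gh), so h = v²/(2g).
h = 10.9²/(2·9.81) = 119/19.62 = 6.06 m.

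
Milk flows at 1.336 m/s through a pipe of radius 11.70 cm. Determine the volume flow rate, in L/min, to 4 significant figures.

Q ≈ 3447 L/min

Q = A·v = 0.04301 m² × 1.336 m/s = 0.05746 m³/s.
Converting: 0.05746 m³/s × 60000 = 3447 L/min.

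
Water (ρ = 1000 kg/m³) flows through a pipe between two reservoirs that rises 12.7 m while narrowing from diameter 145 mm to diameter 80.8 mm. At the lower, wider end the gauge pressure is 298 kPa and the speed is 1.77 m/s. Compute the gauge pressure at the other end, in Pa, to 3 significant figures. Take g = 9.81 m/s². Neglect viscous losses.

Mass conservation (A₁v₁ = A₂v₂) gives v₂ = 1.77 × 165/51.3 = 5.70 m/s.
Energy conservation along the streamline gives P₂ = P₁ − ½ρ(v₂² − v₁²) − ρg(h₂ − h₁).
P₂ = 298000 + ½·1000·(1.77² − 5.70²) − 1000·9.81·(+12.7) = 298000 + (-14700) − (125000) = 159000 Pa.

P₂ ≈ 159000 Pa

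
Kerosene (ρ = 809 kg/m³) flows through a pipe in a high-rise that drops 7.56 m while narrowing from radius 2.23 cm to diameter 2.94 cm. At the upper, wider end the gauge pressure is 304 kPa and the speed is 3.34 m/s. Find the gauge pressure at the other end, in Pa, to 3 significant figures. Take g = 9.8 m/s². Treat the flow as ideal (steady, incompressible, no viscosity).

The volume flow rate is constant, so v₂ = (A₁/A₂)v₁ = (15.6/6.79)·3.34 = 7.69 m/s.
Bernoulli: P₁ + ½ρv₁² + ρg h₁ = P₂ + ½ρv₂² + ρg h₂, so P₂ = P₁ + ½ρ(v₁² − v₂²) − ρg(h₂ − h₁).
P₂ = 304000 + ½·809·(3.34² − 7.69²) − 809·9.8·(−7.56) = 304000 + (-19400) − (-59900) = 345000 Pa.

P₂ ≈ 345000 Pa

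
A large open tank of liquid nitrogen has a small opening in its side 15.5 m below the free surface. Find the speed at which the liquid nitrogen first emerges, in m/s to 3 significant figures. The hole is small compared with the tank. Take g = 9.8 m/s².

Bernoulli from surface to hole (P equal, v_surface ≈ 0): v = √(2gh) = √(2×9.8×15.5) = 17.4 m/s.

17.4 m/s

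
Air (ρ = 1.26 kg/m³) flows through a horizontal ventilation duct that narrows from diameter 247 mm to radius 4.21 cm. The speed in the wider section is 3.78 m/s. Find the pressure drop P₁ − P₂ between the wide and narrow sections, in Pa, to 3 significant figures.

ΔP = 658 Pa

By continuity, v₂ = v₁·A₁/A₂ = 3.78·(479/55.7) = 32.5 m/s.
The pipe is horizontal, so Bernoulli reduces to P₁ + ½ρv₁² = P₂ + ½ρv₂².
P₁ − P₂ = ½·1.26·(32.5² − 3.78²) = ½·1.26·1040 = 658 Pa.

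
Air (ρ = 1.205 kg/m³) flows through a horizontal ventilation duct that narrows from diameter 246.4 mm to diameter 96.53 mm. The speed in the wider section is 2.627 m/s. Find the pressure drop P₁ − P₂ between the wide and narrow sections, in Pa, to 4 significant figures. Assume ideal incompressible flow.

By continuity, v₂ = v₁·A₁/A₂ = 2.627·(476.8/73.18) = 17.12 m/s.
With no height change, Bernoulli's equation is P₁ + ½ρv₁² = P₂ + ½ρv₂².
P₁ − P₂ = ½·1.205·(17.12² − 2.627²) = ½·1.205·286.1 = 172.4 Pa.

ΔP ≈ 172.4 Pa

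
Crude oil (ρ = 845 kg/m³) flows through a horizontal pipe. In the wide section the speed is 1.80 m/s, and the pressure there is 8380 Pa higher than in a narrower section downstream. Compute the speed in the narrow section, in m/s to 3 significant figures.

v₂ ≈ 4.80 m/s

With h₁ = h₂, rearranging Bernoulli gives v₂ = √(v₁² + 2ΔP/ρ).
v₂ = √(1.80² + 2·8380/845) = √(3.24 + 19.8) = 4.80 m/s.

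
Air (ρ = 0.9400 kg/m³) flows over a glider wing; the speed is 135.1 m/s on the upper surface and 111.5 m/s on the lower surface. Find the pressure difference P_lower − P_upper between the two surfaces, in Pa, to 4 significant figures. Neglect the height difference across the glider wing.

Bernoulli (same height): P_lower − P_upper = ½ρ(v_upper² − v_lower²).
ΔP = ½·0.9400·(135.1² − 111.5²) = 2735 Pa.

2735 Pa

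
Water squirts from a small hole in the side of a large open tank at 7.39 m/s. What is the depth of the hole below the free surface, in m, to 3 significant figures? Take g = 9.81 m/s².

h ≈ 2.78 m

Torricelli: v = √(2gh), so h = v²/(2g).
h = 7.39²/(2·9.81) = 54.6/19.62 = 2.78 m.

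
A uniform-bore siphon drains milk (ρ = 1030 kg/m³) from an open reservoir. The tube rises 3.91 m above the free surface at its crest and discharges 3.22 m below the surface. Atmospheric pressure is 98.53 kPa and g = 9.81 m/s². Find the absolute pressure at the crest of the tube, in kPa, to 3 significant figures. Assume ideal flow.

From the surface to the outlet (both open to atmosphere, surface at rest): v = √(2g·h_out) = √(2·9.81·3.22) = 7.95 m/s.
Continuity keeps v the same throughout the tube; from surface to crest, P_atm + 0 = P_top + ½ρv² + ρg·h_top.
P_top = 98530 − ½·1030·7.95² − 1030·9.81·3.91 = 26500 Pa.

26.5 kPa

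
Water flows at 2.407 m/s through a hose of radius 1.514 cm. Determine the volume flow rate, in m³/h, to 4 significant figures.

Q = A·v = 0.0007201 m² × 2.407 m/s = 0.001733 m³/s.
Converting: 0.001733 m³/s × 3600 = 6.240 m³/h.

Q = 6.240 m³/h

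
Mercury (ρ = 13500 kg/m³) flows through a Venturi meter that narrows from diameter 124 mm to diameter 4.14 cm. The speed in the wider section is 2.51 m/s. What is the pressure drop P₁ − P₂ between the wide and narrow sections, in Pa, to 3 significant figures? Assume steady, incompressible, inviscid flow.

Continuity gives A₁v₁ = A₂v₂, so v₂ = (121 cm²)/(13.5 cm²) × 2.51 m/s = 22.5 m/s.
Along the horizontal streamline, P + ½ρv² is constant.
P₁ − P₂ = ½·13500·(22.5² − 2.51²) = ½·13500·501 = 3380000 Pa.

ΔP ≈ 3380000 Pa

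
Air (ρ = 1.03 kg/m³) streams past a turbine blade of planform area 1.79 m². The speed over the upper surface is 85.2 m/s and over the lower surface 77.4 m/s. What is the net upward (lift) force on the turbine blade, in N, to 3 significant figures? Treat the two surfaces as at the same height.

1170 N

The faster flow above has the lower pressure; Bernoulli (same height) gives ΔP = ½ρ(v_up² − v_low²).
ΔP = ½·1.03·(85.2² − 77.4²) = 653 Pa.
Lift = ΔP · A = 653 × 1.79 = 1170 N.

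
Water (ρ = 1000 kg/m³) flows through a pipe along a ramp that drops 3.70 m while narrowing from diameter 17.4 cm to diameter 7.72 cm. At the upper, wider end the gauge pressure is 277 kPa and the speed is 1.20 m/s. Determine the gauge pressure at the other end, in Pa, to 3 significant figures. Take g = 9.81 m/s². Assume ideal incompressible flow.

P₂ ≈ 295000 Pa

Continuity gives A₁v₁ = A₂v₂, so v₂ = (238 cm²)/(46.8 cm²) × 1.20 m/s = 6.10 m/s.
Applying Bernoulli between the two ends and solving for P₂: P₂ = P₁ + ½ρ(v₁² − v₂²) − ρgΔh.
P₂ = 277000 + ½·1000·(1.20² − 6.10²) − 1000·9.81·(−3.70) = 277000 + (-17900) − (-36300) = 295000 Pa.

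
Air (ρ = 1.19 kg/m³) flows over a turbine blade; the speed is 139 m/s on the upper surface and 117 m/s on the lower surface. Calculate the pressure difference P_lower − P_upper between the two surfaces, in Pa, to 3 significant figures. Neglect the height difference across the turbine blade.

The pressure is lower where the speed is higher: ΔP = ½ρ(v_up² − v_low²).
ΔP = ½·1.19·(139² − 117²) = 3350 Pa.

ΔP ≈ 3350 Pa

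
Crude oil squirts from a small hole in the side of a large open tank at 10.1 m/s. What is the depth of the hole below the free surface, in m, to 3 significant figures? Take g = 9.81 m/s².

Torricelli: v = √(2gh), so h = v²/(2g).
h = 10.1²/(2·9.81) = 102/19.62 = 5.20 m.

h ≈ 5.20 m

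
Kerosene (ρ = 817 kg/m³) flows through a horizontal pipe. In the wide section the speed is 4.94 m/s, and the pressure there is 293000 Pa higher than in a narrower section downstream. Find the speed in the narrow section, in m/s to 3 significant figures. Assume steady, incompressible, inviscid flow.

v₂ ≈ 27.2 m/s

Along the level pipe P + ½ρv² is conserved, hence v₂² = v₁² + 2(P₁ − P₂)/ρ.
v₂ = √(4.94² + 2·293000/817) = √(24.4 + 717) = 27.2 m/s.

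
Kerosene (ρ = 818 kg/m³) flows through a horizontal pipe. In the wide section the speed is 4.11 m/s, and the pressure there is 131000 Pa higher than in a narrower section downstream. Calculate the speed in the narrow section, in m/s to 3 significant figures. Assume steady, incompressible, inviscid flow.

v₂ ≈ 18.4 m/s

Along the level pipe P + ½ρv² is conserved, hence v₂² = v₁² + 2(P₁ − P₂)/ρ.
v₂ = √(4.11² + 2·131000/818) = √(16.9 + 320) = 18.4 m/s.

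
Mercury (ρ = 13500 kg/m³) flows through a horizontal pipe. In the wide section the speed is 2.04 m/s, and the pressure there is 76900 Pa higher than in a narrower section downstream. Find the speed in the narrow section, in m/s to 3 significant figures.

v₂ ≈ 3.94 m/s

Along the level pipe P + ½ρv² is conserved, hence v₂² = v₁² + 2(P₁ − P₂)/ρ.
v₂ = √(2.04² + 2·76900/13500) = √(4.16 + 11.4) = 3.94 m/s.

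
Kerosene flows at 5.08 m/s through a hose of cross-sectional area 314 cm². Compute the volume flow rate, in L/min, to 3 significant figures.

Q = A·v = 0.0314 m² × 5.08 m/s = 0.160 m³/s.
Converting: 0.160 m³/s × 60000 = 9570 L/min.

Q = 9570 L/min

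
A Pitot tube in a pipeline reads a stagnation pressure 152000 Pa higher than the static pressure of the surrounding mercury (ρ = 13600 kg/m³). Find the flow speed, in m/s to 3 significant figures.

v ≈ 4.73 m/s

The dynamic pressure equals the rise in static pressure at the stagnation point: ΔP = ½ρv².
v = √(2ΔP/ρ) = √(2·152000/13600) = 4.73 m/s.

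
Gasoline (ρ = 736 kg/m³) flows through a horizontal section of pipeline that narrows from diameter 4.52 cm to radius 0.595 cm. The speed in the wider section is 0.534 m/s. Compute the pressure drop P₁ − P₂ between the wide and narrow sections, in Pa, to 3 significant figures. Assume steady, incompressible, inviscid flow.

By continuity, v₂ = v₁·A₁/A₂ = 0.534·(16.0/1.11) = 7.70 m/s.
Bernoulli (h₁ = h₂): P₁ − P₂ = ½ρ(v₂² − v₁²).
P₁ − P₂ = ½·736·(7.70² − 0.534²) = ½·736·59.1 = 21700 Pa.

ΔP ≈ 21700 Pa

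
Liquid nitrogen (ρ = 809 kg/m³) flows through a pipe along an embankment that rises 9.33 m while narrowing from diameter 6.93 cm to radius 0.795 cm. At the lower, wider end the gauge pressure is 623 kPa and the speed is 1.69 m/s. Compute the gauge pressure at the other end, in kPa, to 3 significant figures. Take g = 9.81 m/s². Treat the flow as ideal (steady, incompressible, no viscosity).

P₂ ≈ 133 kPa

Continuity gives A₁v₁ = A₂v₂, so v₂ = (37.7 cm²)/(1.99 cm²) × 1.69 m/s = 32.1 m/s.
Bernoulli: P₁ + ½ρv₁² + ρg h₁ = P₂ + ½ρv₂² + ρg h₂, so P₂ = P₁ + ½ρ(v₁² − v₂²) − ρg(h₂ − h₁).
P₂ = 623000 + ½·809·(1.69² − 32.1²) − 809·9.81·(+9.33) = 623000 + (-416000) − (74000) = 133000 Pa.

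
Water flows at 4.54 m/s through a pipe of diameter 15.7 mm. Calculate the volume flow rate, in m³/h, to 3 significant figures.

Q = A·v = 0.000194 m² × 4.54 m/s = 0.000879 m³/s.
Converting: 0.000879 m³/s × 3600 = 3.16 m³/h.

3.16 m³/h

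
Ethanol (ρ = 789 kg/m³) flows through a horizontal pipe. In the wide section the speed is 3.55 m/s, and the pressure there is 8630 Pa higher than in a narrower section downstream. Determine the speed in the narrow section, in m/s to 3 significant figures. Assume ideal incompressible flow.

v₂ = 5.87 m/s

With h₁ = h₂, rearranging Bernoulli gives v₂ = √(v₁² + 2ΔP/ρ).
v₂ = √(3.55² + 2·8630/789) = √(12.6 + 21.9) = 5.87 m/s.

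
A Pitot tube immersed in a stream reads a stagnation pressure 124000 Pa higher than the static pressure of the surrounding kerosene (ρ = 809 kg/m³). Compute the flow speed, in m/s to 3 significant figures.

v ≈ 17.5 m/s

Bernoulli between the free stream and the stagnation point: ½ρv² = P_stag − P_static.
v = √(2ΔP/ρ) = √(2·124000/809) = 17.5 m/s.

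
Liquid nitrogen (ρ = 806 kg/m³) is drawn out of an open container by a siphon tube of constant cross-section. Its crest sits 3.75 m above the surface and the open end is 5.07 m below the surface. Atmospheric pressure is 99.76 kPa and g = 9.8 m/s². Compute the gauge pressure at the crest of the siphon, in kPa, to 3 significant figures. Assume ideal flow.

The outlet speed comes from Torricelli: v = √(2g·5.07) = 9.97 m/s.
The bore is uniform, so the speed at the crest is the same v. Bernoulli surface→crest: P_atm = P_top + ½ρv² + ρg·h_top.
P_top = 99760 − ½·806·9.97² − 806·9.8·3.75 = 30100 Pa. So P_gauge = P_top − P_atm = -69700 Pa.

P_gauge ≈ -69.7 kPa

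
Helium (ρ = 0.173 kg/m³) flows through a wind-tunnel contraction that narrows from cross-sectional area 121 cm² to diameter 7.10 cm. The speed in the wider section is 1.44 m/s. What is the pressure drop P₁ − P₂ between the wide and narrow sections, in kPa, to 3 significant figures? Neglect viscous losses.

By continuity, v₂ = v₁·A₁/A₂ = 1.44·(121/39.6) = 4.40 m/s.
Along the horizontal streamline, P + ½ρv² is constant.
P₁ − P₂ = ½·0.173·(4.40² − 1.44²) = ½·0.173·17.3 = 1.50 Pa.

ΔP ≈ 0.00150 kPa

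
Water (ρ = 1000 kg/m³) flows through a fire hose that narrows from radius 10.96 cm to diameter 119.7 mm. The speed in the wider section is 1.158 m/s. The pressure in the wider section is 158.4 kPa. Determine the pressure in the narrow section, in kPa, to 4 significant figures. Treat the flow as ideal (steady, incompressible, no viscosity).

Mass conservation (A₁v₁ = A₂v₂) gives v₂ = 1.158 × 377.4/112.5 = 3.883 m/s.
Bernoulli (h₁ = h₂): P₁ − P₂ = ½ρ(v₂² − v₁²).
P₂ = P₁ − ½ρ(v₂² − v₁²) = 158400 − ½·1000·(3.883² − 1.158²) = 158400 − 6870 = 151500 Pa.

P₂ = 151.5 kPa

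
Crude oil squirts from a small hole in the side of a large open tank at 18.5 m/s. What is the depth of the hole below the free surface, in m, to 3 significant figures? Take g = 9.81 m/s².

For a small hole in a large open tank, ½v² = gh, giving h = v²/(2g).
h = 18.5²/(2·9.81) = 342/19.62 = 17.4 m.

h ≈ 17.4 m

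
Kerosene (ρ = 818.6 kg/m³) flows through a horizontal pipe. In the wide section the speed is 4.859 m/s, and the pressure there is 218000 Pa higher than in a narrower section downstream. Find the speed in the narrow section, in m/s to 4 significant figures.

v₂ ≈ 23.58 m/s

With h₁ = h₂, rearranging Bernoulli gives v₂ = √(v₁² + 2ΔP/ρ).
v₂ = √(4.859² + 2·218000/818.6) = √(23.61 + 532.6) = 23.58 m/s.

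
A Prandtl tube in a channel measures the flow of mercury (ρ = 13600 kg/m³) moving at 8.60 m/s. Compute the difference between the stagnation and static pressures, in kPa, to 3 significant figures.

At the stagnation point the flow is brought to rest, so Bernoulli gives P_stag − P_static = ½ρv².
ΔP = ½·13600·8.60² = 503000 Pa.

ΔP ≈ 503 kPa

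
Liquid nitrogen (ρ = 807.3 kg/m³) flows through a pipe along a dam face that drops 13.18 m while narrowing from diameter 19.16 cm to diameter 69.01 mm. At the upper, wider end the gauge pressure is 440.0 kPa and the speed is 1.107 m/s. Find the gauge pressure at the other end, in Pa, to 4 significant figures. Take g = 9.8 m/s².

By continuity, v₂ = v₁·A₁/A₂ = 1.107·(288.3/37.40) = 8.533 m/s.
Bernoulli: P₁ + ½ρv₁² + ρg h₁ = P₂ + ½ρv₂² + ρg h₂, so P₂ = P₁ + ½ρ(v₁² − v₂²) − ρg(h₂ − h₁).
P₂ = 440000 + ½·807.3·(1.107² − 8.533²) − 807.3·9.8·(−13.18) = 440000 + (-28900) − (-104300) = 515400 Pa.

P₂ ≈ 515400 Pa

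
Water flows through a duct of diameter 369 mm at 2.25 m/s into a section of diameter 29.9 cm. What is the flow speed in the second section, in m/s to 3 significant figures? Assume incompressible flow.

v₂ ≈ 3.43 m/s

The volume flow rate is constant, so v₂ = (A₁/A₂)v₁ = (1070/702)·2.25 = 3.43 m/s.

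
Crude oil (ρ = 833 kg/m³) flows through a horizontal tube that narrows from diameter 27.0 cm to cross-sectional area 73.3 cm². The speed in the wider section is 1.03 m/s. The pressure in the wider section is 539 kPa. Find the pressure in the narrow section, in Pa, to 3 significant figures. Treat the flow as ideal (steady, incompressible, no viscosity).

P₂ ≈ 512000 Pa

Mass conservation (A₁v₁ = A₂v₂) gives v₂ = 1.03 × 573/73.3 = 8.05 m/s.
With no height change, Bernoulli's equation is P₁ + ½ρv₁² = P₂ + ½ρv₂².
P₂ = P₁ − ½ρ(v₂² − v₁²) = 539000 − ½·833·(8.05² − 1.03²) = 539000 − 26500 = 512000 Pa.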